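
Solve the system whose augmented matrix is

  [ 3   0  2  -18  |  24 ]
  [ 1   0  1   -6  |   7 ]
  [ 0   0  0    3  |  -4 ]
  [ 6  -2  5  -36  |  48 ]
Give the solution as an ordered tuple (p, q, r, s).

(2, -3/2, -3, -4/3)

ρ1 -> 1/3·ρ1
  [ 1   0  2/3   -6  |   8 ]
  [ 1   0    1   -6  |   7 ]
  [ 0   0    0    3  |  -4 ]
  [ 6  -2    5  -36  |  48 ]
ρ2 -> ρ2 − ρ1
  [ 1   0  2/3   -6  |   8 ]
  [ 0   0  1/3    0  |  -1 ]
  [ 0   0    0    3  |  -4 ]
  [ 6  -2    5  -36  |  48 ]
ρ4 -> ρ4 − 6·ρ1
  [ 1   0  2/3  -6  |   8 ]
  [ 0   0  1/3   0  |  -1 ]
  [ 0   0    0   3  |  -4 ]
  [ 0  -2    1   0  |   0 ]
ρ2 ↔ ρ4
  [ 1   0  2/3  -6  |   8 ]
  [ 0  -2    1   0  |   0 ]
  [ 0   0    0   3  |  -4 ]
  [ 0   0  1/3   0  |  -1 ]
ρ2 -> -1/2·ρ2
  [ 1  0   2/3  -6  |   8 ]
  [ 0  1  -1/2   0  |   0 ]
  [ 0  0     0   3  |  -4 ]
  [ 0  0   1/3   0  |  -1 ]
ρ3 ↔ ρ4
  [ 1  0   2/3  -6  |   8 ]
  [ 0  1  -1/2   0  |   0 ]
  [ 0  0   1/3   0  |  -1 ]
  [ 0  0     0   3  |  -4 ]
ρ3 -> 3·ρ3
  [ 1  0   2/3  -6  |   8 ]
  [ 0  1  -1/2   0  |   0 ]
  [ 0  0     1   0  |  -3 ]
  [ 0  0     0   3  |  -4 ]
ρ4 -> 1/3·ρ4
  [ 1  0   2/3  -6  |     8 ]
  [ 0  1  -1/2   0  |     0 ]
  [ 0  0     1   0  |    -3 ]
  [ 0  0     0   1  |  -4/3 ]
ρ1 -> ρ1 + 6·ρ4
  [ 1  0   2/3  0  |     0 ]
  [ 0  1  -1/2  0  |     0 ]
  [ 0  0     1  0  |    -3 ]
  [ 0  0     0  1  |  -4/3 ]
ρ2 -> ρ2 + 1/2·ρ3
  [ 1  0  2/3  0  |     0 ]
  [ 0  1    0  0  |  -3/2 ]
  [ 0  0    1  0  |    -3 ]
  [ 0  0    0  1  |  -4/3 ]
ρ1 -> ρ1 − 2/3·ρ3
  [ 1  0  0  0  |     2 ]
  [ 0  1  0  0  |  -3/2 ]
  [ 0  0  1  0  |    -3 ]
  [ 0  0  0  1  |  -4/3 ]
Reading off the last column: p = 2, q = -3/2, r = -3, s = -4/3.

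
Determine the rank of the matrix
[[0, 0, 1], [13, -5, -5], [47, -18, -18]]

rank = 3

Swap R1 and R2.
  [ 13   -5   -5 ]
  [  0    0    1 ]
  [ 47  -18  -18 ]
Multiply R1 by 1/13.
  [  1  -5/13  -5/13 ]
  [  0      0      1 ]
  [ 47    -18    -18 ]
Subtract 47 times R1 from R3.
  [ 1  -5/13  -5/13 ]
  [ 0      0      1 ]
  [ 0   1/13   1/13 ]
Swap R2 and R3.
  [ 1  -5/13  -5/13 ]
  [ 0   1/13   1/13 ]
  [ 0      0      1 ]
Multiply R2 by 13.
  [ 1  -5/13  -5/13 ]
  [ 0      1      1 ]
  [ 0      0      1 ]
Subtract R3 from R2.
  [ 1  -5/13  -5/13 ]
  [ 0      1      0 ]
  [ 0      0      1 ]
Add 5/13 times R3 to R1.
  [ 1  -5/13  0 ]
  [ 0      1  0 ]
  [ 0      0  1 ]
Add 5/13 times R2 to R1.
  [ 1  0  0 ]
  [ 0  1  0 ]
  [ 0  0  1 ]
The reduced form has 3 nonzero rows.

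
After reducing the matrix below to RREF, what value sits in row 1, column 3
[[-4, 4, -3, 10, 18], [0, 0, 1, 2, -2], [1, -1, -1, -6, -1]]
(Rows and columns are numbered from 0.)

2

R1 := -1/4·R1
  [ 1  -1  3/4  -5/2  -9/2 ]
  [ 0   0    1     2    -2 ]
  [ 1  -1   -1    -6    -1 ]
R3 := R3 − R1
  [ 1  -1   3/4  -5/2  -9/2 ]
  [ 0   0     1     2    -2 ]
  [ 0   0  -7/4  -7/2   7/2 ]
R3 := R3 + 7/4·R2
  [ 1  -1  3/4  -5/2  -9/2 ]
  [ 0   0    1     2    -2 ]
  [ 0   0    0     0     0 ]
R1 := R1 − 3/4·R2
  [ 1  -1  0  -4  -3 ]
  [ 0   0  1   2  -2 ]
  [ 0   0  0   0   0 ]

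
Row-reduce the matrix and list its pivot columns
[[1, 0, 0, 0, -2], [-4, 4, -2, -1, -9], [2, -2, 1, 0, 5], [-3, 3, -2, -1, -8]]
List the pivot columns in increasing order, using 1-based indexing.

1, 2, 3, 4

Add 4 times R1 to R2.
  [  1   0   0   0   -2 ]
  [  0   4  -2  -1  -17 ]
  [  2  -2   1   0    5 ]
  [ -3   3  -2  -1   -8 ]
Subtract 2 times R1 from R3.
  [  1   0   0   0   -2 ]
  [  0   4  -2  -1  -17 ]
  [  0  -2   1   0    9 ]
  [ -3   3  -2  -1   -8 ]
Add 3 times R1 to R4.
  [ 1   0   0   0   -2 ]
  [ 0   4  -2  -1  -17 ]
  [ 0  -2   1   0    9 ]
  [ 0   3  -2  -1  -14 ]
Multiply R2 by 1/4.
  [ 1   0     0     0     -2 ]
  [ 0   1  -1/2  -1/4  -17/4 ]
  [ 0  -2     1     0      9 ]
  [ 0   3    -2    -1    -14 ]
Add 2 times R2 to R3.
  [ 1  0     0     0     -2 ]
  [ 0  1  -1/2  -1/4  -17/4 ]
  [ 0  0     0  -1/2    1/2 ]
  [ 0  3    -2    -1    -14 ]
Subtract 3 times R2 from R4.
  [ 1  0     0     0     -2 ]
  [ 0  1  -1/2  -1/4  -17/4 ]
  [ 0  0     0  -1/2    1/2 ]
  [ 0  0  -1/2  -1/4   -5/4 ]
Swap R3 and R4.
  [ 1  0     0     0     -2 ]
  [ 0  1  -1/2  -1/4  -17/4 ]
  [ 0  0  -1/2  -1/4   -5/4 ]
  [ 0  0     0  -1/2    1/2 ]
Multiply R3 by -2.
  [ 1  0     0     0     -2 ]
  [ 0  1  -1/2  -1/4  -17/4 ]
  [ 0  0     1   1/2    5/2 ]
  [ 0  0     0  -1/2    1/2 ]
Multiply R4 by -2.
  [ 1  0     0     0     -2 ]
  [ 0  1  -1/2  -1/4  -17/4 ]
  [ 0  0     1   1/2    5/2 ]
  [ 0  0     0     1     -1 ]
Subtract 1/2 times R4 from R3.
  [ 1  0     0     0     -2 ]
  [ 0  1  -1/2  -1/4  -17/4 ]
  [ 0  0     1     0      3 ]
  [ 0  0     0     1     -1 ]
Add 1/4 times R4 to R2.
  [ 1  0     0  0    -2 ]
  [ 0  1  -1/2  0  -9/2 ]
  [ 0  0     1  0     3 ]
  [ 0  0     0  1    -1 ]
Add 1/2 times R3 to R2.
  [ 1  0  0  0  -2 ]
  [ 0  1  0  0  -3 ]
  [ 0  0  1  0   3 ]
  [ 0  0  0  1  -1 ]
Pivot columns are the columns containing a leading 1.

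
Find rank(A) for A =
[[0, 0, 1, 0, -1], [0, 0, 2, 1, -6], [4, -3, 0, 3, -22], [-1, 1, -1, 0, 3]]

rank = 4

r1 ↔ r3
r1 → 1/4·r1
r4 → r4 + r1
r2 ↔ r4
r2 → 4·r2
r4 → r4 − 2·r3
r2 → r2 − 3·r4
r1 → r1 − 3/4·r4
r2 → r2 + 4·r3
r1 → r1 + 3/4·r2
The reduced form has 4 nonzero rows.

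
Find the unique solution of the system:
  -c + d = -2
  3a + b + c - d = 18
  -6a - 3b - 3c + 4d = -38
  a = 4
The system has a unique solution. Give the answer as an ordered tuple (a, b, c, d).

Form the augmented matrix and row-reduce:
  [  0   0  -1   1  |   -2 ]
  [  3   1   1  -1  |   18 ]
  [ -6  -3  -3   4  |  -38 ]
  [  1   0   0   0  |    4 ]
r1 ↔ r2
  [  3   1   1  -1  |   18 ]
  [  0   0  -1   1  |   -2 ]
  [ -6  -3  -3   4  |  -38 ]
  [  1   0   0   0  |    4 ]
r1 := 1/3·r1
  [  1  1/3  1/3  -1/3  |    6 ]
  [  0    0   -1     1  |   -2 ]
  [ -6   -3   -3     4  |  -38 ]
  [  1    0    0     0  |    4 ]
r3 := r3 + 6·r1
  [ 1  1/3  1/3  -1/3  |   6 ]
  [ 0    0   -1     1  |  -2 ]
  [ 0   -1   -1     2  |  -2 ]
  [ 1    0    0     0  |   4 ]
r4 := r4 − r1
  [ 1   1/3   1/3  -1/3  |   6 ]
  [ 0     0    -1     1  |  -2 ]
  [ 0    -1    -1     2  |  -2 ]
  [ 0  -1/3  -1/3   1/3  |  -2 ]
r2 ↔ r3
  [ 1   1/3   1/3  -1/3  |   6 ]
  [ 0    -1    -1     2  |  -2 ]
  [ 0     0    -1     1  |  -2 ]
  [ 0  -1/3  -1/3   1/3  |  -2 ]
r2 := -1·r2
  [ 1   1/3   1/3  -1/3  |   6 ]
  [ 0     1     1    -2  |   2 ]
  [ 0     0    -1     1  |  -2 ]
  [ 0  -1/3  -1/3   1/3  |  -2 ]
r4 := r4 + 1/3·r2
  [ 1  1/3  1/3  -1/3  |     6 ]
  [ 0    1    1    -2  |     2 ]
  [ 0    0   -1     1  |    -2 ]
  [ 0    0    0  -1/3  |  -4/3 ]
r3 := -1·r3
  [ 1  1/3  1/3  -1/3  |     6 ]
  [ 0    1    1    -2  |     2 ]
  [ 0    0    1    -1  |     2 ]
  [ 0    0    0  -1/3  |  -4/3 ]
r4 := -3·r4
  [ 1  1/3  1/3  -1/3  |  6 ]
  [ 0    1    1    -2  |  2 ]
  [ 0    0    1    -1  |  2 ]
  [ 0    0    0     1  |  4 ]
r3 := r3 + r4
  [ 1  1/3  1/3  -1/3  |  6 ]
  [ 0    1    1    -2  |  2 ]
  [ 0    0    1     0  |  6 ]
  [ 0    0    0     1  |  4 ]
r2 := r2 + 2·r4
  [ 1  1/3  1/3  -1/3  |   6 ]
  [ 0    1    1     0  |  10 ]
  [ 0    0    1     0  |   6 ]
  [ 0    0    0     1  |   4 ]
r1 := r1 + 1/3·r4
  [ 1  1/3  1/3  0  |  22/3 ]
  [ 0    1    1  0  |    10 ]
  [ 0    0    1  0  |     6 ]
  [ 0    0    0  1  |     4 ]
r2 := r2 − r3
  [ 1  1/3  1/3  0  |  22/3 ]
  [ 0    1    0  0  |     4 ]
  [ 0    0    1  0  |     6 ]
  [ 0    0    0  1  |     4 ]
r1 := r1 − 1/3·r3
  [ 1  1/3  0  0  |  16/3 ]
  [ 0    1  0  0  |     4 ]
  [ 0    0  1  0  |     6 ]
  [ 0    0  0  1  |     4 ]
r1 := r1 − 1/3·r2
  [ 1  0  0  0  |  4 ]
  [ 0  1  0  0  |  4 ]
  [ 0  0  1  0  |  6 ]
  [ 0  0  0  1  |  4 ]
Reading off the last column: a = 4, b = 4, c = 6, d = 4.

(4, 4, 6, 4)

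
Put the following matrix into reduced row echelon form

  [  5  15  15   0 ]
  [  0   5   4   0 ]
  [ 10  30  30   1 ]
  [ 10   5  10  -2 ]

[[1, 0, 3/5, 0], [0, 1, 4/5, 0], [0, 0, 0, 1], [0, 0, 0, 0]]

R1 -> 1/5·R1
  [  1   3   3   0 ]
  [  0   5   4   0 ]
  [ 10  30  30   1 ]
  [ 10   5  10  -2 ]
R3 -> R3 − 10·R1
  [  1  3   3   0 ]
  [  0  5   4   0 ]
  [  0  0   0   1 ]
  [ 10  5  10  -2 ]
R4 -> R4 − 10·R1
  [ 1    3    3   0 ]
  [ 0    5    4   0 ]
  [ 0    0    0   1 ]
  [ 0  -25  -20  -2 ]
R2 -> 1/5·R2
  [ 1    3    3   0 ]
  [ 0    1  4/5   0 ]
  [ 0    0    0   1 ]
  [ 0  -25  -20  -2 ]
R4 -> R4 + 25·R2
  [ 1  3    3   0 ]
  [ 0  1  4/5   0 ]
  [ 0  0    0   1 ]
  [ 0  0    0  -2 ]
R4 -> R4 + 2·R3
  [ 1  3    3  0 ]
  [ 0  1  4/5  0 ]
  [ 0  0    0  1 ]
  [ 0  0    0  0 ]
R1 -> R1 − 3·R2
  [ 1  0  3/5  0 ]
  [ 0  1  4/5  0 ]
  [ 0  0    0  1 ]
  [ 0  0    0  0 ]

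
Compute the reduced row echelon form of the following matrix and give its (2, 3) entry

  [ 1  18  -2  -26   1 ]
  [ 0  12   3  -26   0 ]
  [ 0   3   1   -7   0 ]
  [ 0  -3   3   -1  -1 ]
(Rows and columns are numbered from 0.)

-2

ρ2 := 1/12·ρ2
  [ 1  18   -2    -26   1 ]
  [ 0   1  1/4  -13/6   0 ]
  [ 0   3    1     -7   0 ]
  [ 0  -3    3     -1  -1 ]
ρ3 := ρ3 − 3·ρ2
  [ 1  18   -2    -26   1 ]
  [ 0   1  1/4  -13/6   0 ]
  [ 0   0  1/4   -1/2   0 ]
  [ 0  -3    3     -1  -1 ]
ρ4 := ρ4 + 3·ρ2
  [ 1  18    -2    -26   1 ]
  [ 0   1   1/4  -13/6   0 ]
  [ 0   0   1/4   -1/2   0 ]
  [ 0   0  15/4  -15/2  -1 ]
ρ3 := 4·ρ3
  [ 1  18    -2    -26   1 ]
  [ 0   1   1/4  -13/6   0 ]
  [ 0   0     1     -2   0 ]
  [ 0   0  15/4  -15/2  -1 ]
ρ4 := ρ4 − 15/4·ρ3
  [ 1  18   -2    -26   1 ]
  [ 0   1  1/4  -13/6   0 ]
  [ 0   0    1     -2   0 ]
  [ 0   0    0      0  -1 ]
ρ4 := -1·ρ4
  [ 1  18   -2    -26  1 ]
  [ 0   1  1/4  -13/6  0 ]
  [ 0   0    1     -2  0 ]
  [ 0   0    0      0  1 ]
ρ1 := ρ1 − ρ4
  [ 1  18   -2    -26  0 ]
  [ 0   1  1/4  -13/6  0 ]
  [ 0   0    1     -2  0 ]
  [ 0   0    0      0  1 ]
ρ2 := ρ2 − 1/4·ρ3
  [ 1  18  -2   -26  0 ]
  [ 0   1   0  -5/3  0 ]
  [ 0   0   1    -2  0 ]
  [ 0   0   0     0  1 ]
ρ1 := ρ1 + 2·ρ3
  [ 1  18  0   -30  0 ]
  [ 0   1  0  -5/3  0 ]
  [ 0   0  1    -2  0 ]
  [ 0   0  0     0  1 ]
ρ1 := ρ1 − 18·ρ2
  [ 1  0  0     0  0 ]
  [ 0  1  0  -5/3  0 ]
  [ 0  0  1    -2  0 ]
  [ 0  0  0     0  1 ]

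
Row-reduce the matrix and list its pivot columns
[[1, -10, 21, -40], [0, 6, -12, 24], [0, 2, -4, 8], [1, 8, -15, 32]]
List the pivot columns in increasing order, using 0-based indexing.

0, 1

R4 -> R4 − R1
  [ 1  -10   21  -40 ]
  [ 0    6  -12   24 ]
  [ 0    2   -4    8 ]
  [ 0   18  -36   72 ]
R2 -> 1/6·R2
  [ 1  -10   21  -40 ]
  [ 0    1   -2    4 ]
  [ 0    2   -4    8 ]
  [ 0   18  -36   72 ]
R3 -> R3 − 2·R2
  [ 1  -10   21  -40 ]
  [ 0    1   -2    4 ]
  [ 0    0    0    0 ]
  [ 0   18  -36   72 ]
R4 -> R4 − 18·R2
  [ 1  -10  21  -40 ]
  [ 0    1  -2    4 ]
  [ 0    0   0    0 ]
  [ 0    0   0    0 ]
R1 -> R1 + 10·R2
  [ 1  0   1  0 ]
  [ 0  1  -2  4 ]
  [ 0  0   0  0 ]
  [ 0  0   0  0 ]
Pivot columns are the columns containing a leading 1.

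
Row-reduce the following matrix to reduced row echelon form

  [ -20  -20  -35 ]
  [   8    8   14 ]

r1 := -1/20·r1
  [ 1  1  7/4 ]
  [ 8  8   14 ]
r2 := r2 − 8·r1
  [ 1  1  7/4 ]
  [ 0  0    0 ]

[[1, 1, 7/4], [0, 0, 0]]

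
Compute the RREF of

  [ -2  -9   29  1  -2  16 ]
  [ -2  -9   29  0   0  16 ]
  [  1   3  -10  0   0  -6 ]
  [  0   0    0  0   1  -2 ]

[[1, 0, -1, 0, 0, -2], [0, 1, -3, 0, 0, -4/3], [0, 0, 0, 1, 0, -4], [0, 0, 0, 0, 1, -2]]

R1 → -1/2·R1
R2 → R2 + 2·R1
R3 → R3 − R1
R2 <-> R3
R2 → -2/3·R2
R3 → -1·R3
R3 → R3 + 2·R4
R2 → R2 − 2/3·R4
R1 → R1 − R4
R2 → R2 + 1/3·R3
R1 → R1 + 1/2·R3
R1 → R1 − 9/2·R2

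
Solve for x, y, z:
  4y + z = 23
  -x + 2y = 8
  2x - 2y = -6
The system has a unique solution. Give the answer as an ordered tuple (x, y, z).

Form the augmented matrix and row-reduce:
  [  0   4  1  |  23 ]
  [ -1   2  0  |   8 ]
  [  2  -2  0  |  -6 ]
ρ1 <-> ρ2
  [ -1   2  0  |   8 ]
  [  0   4  1  |  23 ]
  [  2  -2  0  |  -6 ]
ρ1 ← -1·ρ1
  [ 1  -2  0  |  -8 ]
  [ 0   4  1  |  23 ]
  [ 2  -2  0  |  -6 ]
ρ3 ← ρ3 − 2·ρ1
  [ 1  -2  0  |  -8 ]
  [ 0   4  1  |  23 ]
  [ 0   2  0  |  10 ]
ρ2 ← 1/4·ρ2
  [ 1  -2    0  |    -8 ]
  [ 0   1  1/4  |  23/4 ]
  [ 0   2    0  |    10 ]
ρ3 ← ρ3 − 2·ρ2
  [ 1  -2     0  |    -8 ]
  [ 0   1   1/4  |  23/4 ]
  [ 0   0  -1/2  |  -3/2 ]
ρ3 ← -2·ρ3
  [ 1  -2    0  |    -8 ]
  [ 0   1  1/4  |  23/4 ]
  [ 0   0    1  |     3 ]
ρ2 ← ρ2 − 1/4·ρ3
  [ 1  -2  0  |  -8 ]
  [ 0   1  0  |   5 ]
  [ 0   0  1  |   3 ]
ρ1 ← ρ1 + 2·ρ2
  [ 1  0  0  |  2 ]
  [ 0  1  0  |  5 ]
  [ 0  0  1  |  3 ]
Reading off the last column: x = 2, y = 5, z = 3.

(2, 5, 3)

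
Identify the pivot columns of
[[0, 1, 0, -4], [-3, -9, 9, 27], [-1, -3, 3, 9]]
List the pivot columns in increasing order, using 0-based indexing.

0, 1

r1 <-> r2
  [ -3  -9  9  27 ]
  [  0   1  0  -4 ]
  [ -1  -3  3   9 ]
r1 -> -1/3·r1
  [  1   3  -3  -9 ]
  [  0   1   0  -4 ]
  [ -1  -3   3   9 ]
r3 -> r3 + r1
  [ 1  3  -3  -9 ]
  [ 0  1   0  -4 ]
  [ 0  0   0   0 ]
r1 -> r1 − 3·r2
  [ 1  0  -3   3 ]
  [ 0  1   0  -4 ]
  [ 0  0   0   0 ]
Pivot columns are the columns containing a leading 1.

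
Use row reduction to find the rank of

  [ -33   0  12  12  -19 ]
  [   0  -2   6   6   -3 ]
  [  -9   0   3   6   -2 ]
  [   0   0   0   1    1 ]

rank = 4

R1 -> -1/33·R1
  [  1   0  -4/11  -4/11  19/33 ]
  [  0  -2      6      6     -3 ]
  [ -9   0      3      6     -2 ]
  [  0   0      0      1      1 ]
R3 -> R3 + 9·R1
  [ 1   0  -4/11  -4/11  19/33 ]
  [ 0  -2      6      6     -3 ]
  [ 0   0  -3/11  30/11  35/11 ]
  [ 0   0      0      1      1 ]
R2 -> -1/2·R2
  [ 1  0  -4/11  -4/11  19/33 ]
  [ 0  1     -3     -3    3/2 ]
  [ 0  0  -3/11  30/11  35/11 ]
  [ 0  0      0      1      1 ]
R3 -> -11/3·R3
  [ 1  0  -4/11  -4/11  19/33 ]
  [ 0  1     -3     -3    3/2 ]
  [ 0  0      1    -10  -35/3 ]
  [ 0  0      0      1      1 ]
R3 -> R3 + 10·R4
  [ 1  0  -4/11  -4/11  19/33 ]
  [ 0  1     -3     -3    3/2 ]
  [ 0  0      1      0   -5/3 ]
  [ 0  0      0      1      1 ]
R2 -> R2 + 3·R4
  [ 1  0  -4/11  -4/11  19/33 ]
  [ 0  1     -3      0    9/2 ]
  [ 0  0      1      0   -5/3 ]
  [ 0  0      0      1      1 ]
R1 -> R1 + 4/11·R4
  [ 1  0  -4/11  0  31/33 ]
  [ 0  1     -3  0    9/2 ]
  [ 0  0      1  0   -5/3 ]
  [ 0  0      0  1      1 ]
R2 -> R2 + 3·R3
  [ 1  0  -4/11  0  31/33 ]
  [ 0  1      0  0   -1/2 ]
  [ 0  0      1  0   -5/3 ]
  [ 0  0      0  1      1 ]
R1 -> R1 + 4/11·R3
  [ 1  0  0  0   1/3 ]
  [ 0  1  0  0  -1/2 ]
  [ 0  0  1  0  -5/3 ]
  [ 0  0  0  1     1 ]
The reduced form has 4 nonzero rows.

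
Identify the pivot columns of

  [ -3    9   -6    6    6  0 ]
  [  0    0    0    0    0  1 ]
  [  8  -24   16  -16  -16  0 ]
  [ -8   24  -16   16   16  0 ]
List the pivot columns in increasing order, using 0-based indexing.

r1 → -1/3·r1
  [  1   -3    2   -2   -2  0 ]
  [  0    0    0    0    0  1 ]
  [  8  -24   16  -16  -16  0 ]
  [ -8   24  -16   16   16  0 ]
r3 → r3 − 8·r1
  [  1  -3    2  -2  -2  0 ]
  [  0   0    0   0   0  1 ]
  [  0   0    0   0   0  0 ]
  [ -8  24  -16  16  16  0 ]
r4 → r4 + 8·r1
  [ 1  -3  2  -2  -2  0 ]
  [ 0   0  0   0   0  1 ]
  [ 0   0  0   0   0  0 ]
  [ 0   0  0   0   0  0 ]
Pivot columns are the columns containing a leading 1.

0, 5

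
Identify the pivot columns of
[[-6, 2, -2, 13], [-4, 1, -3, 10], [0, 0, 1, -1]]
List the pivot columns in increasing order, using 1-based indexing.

1, 2, 3

ρ1 → -1/6·ρ1
ρ2 → ρ2 + 4·ρ1
ρ2 → -3·ρ2
ρ2 → ρ2 − 5·ρ3
ρ1 → ρ1 − 1/3·ρ3
ρ1 → ρ1 + 1/3·ρ2
Pivot columns are the columns containing a leading 1.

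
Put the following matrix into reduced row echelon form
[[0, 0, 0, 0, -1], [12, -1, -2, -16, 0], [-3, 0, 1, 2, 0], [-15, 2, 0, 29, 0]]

ρ1 <-> ρ2
  [  12  -1  -2  -16   0 ]
  [   0   0   0    0  -1 ]
  [  -3   0   1    2   0 ]
  [ -15   2   0   29   0 ]
ρ1 → 1/12·ρ1
  [   1  -1/12  -1/6  -4/3   0 ]
  [   0      0     0     0  -1 ]
  [  -3      0     1     2   0 ]
  [ -15      2     0    29   0 ]
ρ3 → ρ3 + 3·ρ1
  [   1  -1/12  -1/6  -4/3   0 ]
  [   0      0     0     0  -1 ]
  [   0   -1/4   1/2    -2   0 ]
  [ -15      2     0    29   0 ]
ρ4 → ρ4 + 15·ρ1
  [ 1  -1/12  -1/6  -4/3   0 ]
  [ 0      0     0     0  -1 ]
  [ 0   -1/4   1/2    -2   0 ]
  [ 0    3/4  -5/2     9   0 ]
ρ2 <-> ρ3
  [ 1  -1/12  -1/6  -4/3   0 ]
  [ 0   -1/4   1/2    -2   0 ]
  [ 0      0     0     0  -1 ]
  [ 0    3/4  -5/2     9   0 ]
ρ2 → -4·ρ2
  [ 1  -1/12  -1/6  -4/3   0 ]
  [ 0      1    -2     8   0 ]
  [ 0      0     0     0  -1 ]
  [ 0    3/4  -5/2     9   0 ]
ρ4 → ρ4 − 3/4·ρ2
  [ 1  -1/12  -1/6  -4/3   0 ]
  [ 0      1    -2     8   0 ]
  [ 0      0     0     0  -1 ]
  [ 0      0    -1     3   0 ]
ρ3 <-> ρ4
  [ 1  -1/12  -1/6  -4/3   0 ]
  [ 0      1    -2     8   0 ]
  [ 0      0    -1     3   0 ]
  [ 0      0     0     0  -1 ]
ρ3 → -1·ρ3
  [ 1  -1/12  -1/6  -4/3   0 ]
  [ 0      1    -2     8   0 ]
  [ 0      0     1    -3   0 ]
  [ 0      0     0     0  -1 ]
ρ4 → -1·ρ4
  [ 1  -1/12  -1/6  -4/3  0 ]
  [ 0      1    -2     8  0 ]
  [ 0      0     1    -3  0 ]
  [ 0      0     0     0  1 ]
ρ2 → ρ2 + 2·ρ3
  [ 1  -1/12  -1/6  -4/3  0 ]
  [ 0      1     0     2  0 ]
  [ 0      0     1    -3  0 ]
  [ 0      0     0     0  1 ]
ρ1 → ρ1 + 1/6·ρ3
  [ 1  -1/12  0  -11/6  0 ]
  [ 0      1  0      2  0 ]
  [ 0      0  1     -3  0 ]
  [ 0      0  0      0  1 ]
ρ1 → ρ1 + 1/12·ρ2
  [ 1  0  0  -5/3  0 ]
  [ 0  1  0     2  0 ]
  [ 0  0  1    -3  0 ]
  [ 0  0  0     0  1 ]

[[1, 0, 0, -5/3, 0], [0, 1, 0, 2, 0], [0, 0, 1, -3, 0], [0, 0, 0, 0, 1]]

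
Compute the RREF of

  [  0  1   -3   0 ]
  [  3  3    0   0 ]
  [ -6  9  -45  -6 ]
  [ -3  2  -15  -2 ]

[[1, 0, 3, 0], [0, 1, -3, 0], [0, 0, 0, 1], [0, 0, 0, 0]]

R1 <-> R2
  [  3  3    0   0 ]
  [  0  1   -3   0 ]
  [ -6  9  -45  -6 ]
  [ -3  2  -15  -2 ]
R1 -> 1/3·R1
  [  1  1    0   0 ]
  [  0  1   -3   0 ]
  [ -6  9  -45  -6 ]
  [ -3  2  -15  -2 ]
R3 -> R3 + 6·R1
  [  1   1    0   0 ]
  [  0   1   -3   0 ]
  [  0  15  -45  -6 ]
  [ -3   2  -15  -2 ]
R4 -> R4 + 3·R1
  [ 1   1    0   0 ]
  [ 0   1   -3   0 ]
  [ 0  15  -45  -6 ]
  [ 0   5  -15  -2 ]
R3 -> R3 − 15·R2
  [ 1  1    0   0 ]
  [ 0  1   -3   0 ]
  [ 0  0    0  -6 ]
  [ 0  5  -15  -2 ]
R4 -> R4 − 5·R2
  [ 1  1   0   0 ]
  [ 0  1  -3   0 ]
  [ 0  0   0  -6 ]
  [ 0  0   0  -2 ]
R3 -> -1/6·R3
  [ 1  1   0   0 ]
  [ 0  1  -3   0 ]
  [ 0  0   0   1 ]
  [ 0  0   0  -2 ]
R4 -> R4 + 2·R3
  [ 1  1   0  0 ]
  [ 0  1  -3  0 ]
  [ 0  0   0  1 ]
  [ 0  0   0  0 ]
R1 -> R1 − R2
  [ 1  0   3  0 ]
  [ 0  1  -3  0 ]
  [ 0  0   0  1 ]
  [ 0  0   0  0 ]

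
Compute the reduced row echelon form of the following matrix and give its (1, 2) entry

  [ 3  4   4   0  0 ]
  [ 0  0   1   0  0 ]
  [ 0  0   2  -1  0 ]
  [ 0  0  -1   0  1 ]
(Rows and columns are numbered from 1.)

4/3

Multiply R1 by 1/3.
  [ 1  4/3  4/3   0  0 ]
  [ 0    0    1   0  0 ]
  [ 0    0    2  -1  0 ]
  [ 0    0   -1   0  1 ]
Subtract 2 times R2 from R3.
  [ 1  4/3  4/3   0  0 ]
  [ 0    0    1   0  0 ]
  [ 0    0    0  -1  0 ]
  [ 0    0   -1   0  1 ]
Add R2 to R4.
  [ 1  4/3  4/3   0  0 ]
  [ 0    0    1   0  0 ]
  [ 0    0    0  -1  0 ]
  [ 0    0    0   0  1 ]
Multiply R3 by -1.
  [ 1  4/3  4/3  0  0 ]
  [ 0    0    1  0  0 ]
  [ 0    0    0  1  0 ]
  [ 0    0    0  0  1 ]
Subtract 4/3 times R2 from R1.
  [ 1  4/3  0  0  0 ]
  [ 0    0  1  0  0 ]
  [ 0    0  0  1  0 ]
  [ 0    0  0  0  1 ]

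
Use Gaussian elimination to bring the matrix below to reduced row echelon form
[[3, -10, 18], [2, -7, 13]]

[[1, 0, -4], [0, 1, -3]]

Multiply r1 by 1/3.
  [ 1  -10/3   6 ]
  [ 2     -7  13 ]
Subtract 2 times r1 from r2.
  [ 1  -10/3  6 ]
  [ 0   -1/3  1 ]
Multiply r2 by -3.
  [ 1  -10/3   6 ]
  [ 0      1  -3 ]
Add 10/3 times r2 to r1.
  [ 1  0  -4 ]
  [ 0  1  -3 ]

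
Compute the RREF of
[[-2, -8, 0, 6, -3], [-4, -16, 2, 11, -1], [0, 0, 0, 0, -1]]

[[1, 4, 0, -3, 0], [0, 0, 1, -1/2, 0], [0, 0, 0, 0, 1]]

ρ1 := -1/2·ρ1
ρ2 := ρ2 + 4·ρ1
ρ2 := 1/2·ρ2
ρ3 := -1·ρ3
ρ2 := ρ2 − 5/2·ρ3
ρ1 := ρ1 − 3/2·ρ3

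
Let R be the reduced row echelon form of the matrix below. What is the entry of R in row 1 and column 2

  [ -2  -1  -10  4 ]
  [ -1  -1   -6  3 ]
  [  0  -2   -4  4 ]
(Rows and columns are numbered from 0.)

R1 ← -1/2·R1
  [  1  1/2   5  -2 ]
  [ -1   -1  -6   3 ]
  [  0   -2  -4   4 ]
R2 ← R2 + R1
  [ 1   1/2   5  -2 ]
  [ 0  -1/2  -1   1 ]
  [ 0    -2  -4   4 ]
R2 ← -2·R2
  [ 1  1/2   5  -2 ]
  [ 0    1   2  -2 ]
  [ 0   -2  -4   4 ]
R3 ← R3 + 2·R2
  [ 1  1/2  5  -2 ]
  [ 0    1  2  -2 ]
  [ 0    0  0   0 ]
R1 ← R1 − 1/2·R2
  [ 1  0  4  -1 ]
  [ 0  1  2  -2 ]
  [ 0  0  0   0 ]

2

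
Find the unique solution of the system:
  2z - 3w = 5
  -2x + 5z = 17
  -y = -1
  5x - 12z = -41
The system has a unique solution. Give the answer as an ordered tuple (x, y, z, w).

(-1, 1, 3, 1/3)

Form the augmented matrix and row-reduce:
  [  0   0    2  -3  |    5 ]
  [ -2   0    5   0  |   17 ]
  [  0  -1    0   0  |   -1 ]
  [  5   0  -12   0  |  -41 ]
R1 <=> R2
  [ -2   0    5   0  |   17 ]
  [  0   0    2  -3  |    5 ]
  [  0  -1    0   0  |   -1 ]
  [  5   0  -12   0  |  -41 ]
R1 -> -1/2·R1
  [ 1   0  -5/2   0  |  -17/2 ]
  [ 0   0     2  -3  |      5 ]
  [ 0  -1     0   0  |     -1 ]
  [ 5   0   -12   0  |    -41 ]
R4 -> R4 − 5·R1
  [ 1   0  -5/2   0  |  -17/2 ]
  [ 0   0     2  -3  |      5 ]
  [ 0  -1     0   0  |     -1 ]
  [ 0   0   1/2   0  |    3/2 ]
R2 <=> R3
  [ 1   0  -5/2   0  |  -17/2 ]
  [ 0  -1     0   0  |     -1 ]
  [ 0   0     2  -3  |      5 ]
  [ 0   0   1/2   0  |    3/2 ]
R2 -> -1·R2
  [ 1  0  -5/2   0  |  -17/2 ]
  [ 0  1     0   0  |      1 ]
  [ 0  0     2  -3  |      5 ]
  [ 0  0   1/2   0  |    3/2 ]
R3 -> 1/2·R3
  [ 1  0  -5/2     0  |  -17/2 ]
  [ 0  1     0     0  |      1 ]
  [ 0  0     1  -3/2  |    5/2 ]
  [ 0  0   1/2     0  |    3/2 ]
R4 -> R4 − 1/2·R3
  [ 1  0  -5/2     0  |  -17/2 ]
  [ 0  1     0     0  |      1 ]
  [ 0  0     1  -3/2  |    5/2 ]
  [ 0  0     0   3/4  |    1/4 ]
R4 -> 4/3·R4
  [ 1  0  -5/2     0  |  -17/2 ]
  [ 0  1     0     0  |      1 ]
  [ 0  0     1  -3/2  |    5/2 ]
  [ 0  0     0     1  |    1/3 ]
R3 -> R3 + 3/2·R4
  [ 1  0  -5/2  0  |  -17/2 ]
  [ 0  1     0  0  |      1 ]
  [ 0  0     1  0  |      3 ]
  [ 0  0     0  1  |    1/3 ]
R1 -> R1 + 5/2·R3
  [ 1  0  0  0  |   -1 ]
  [ 0  1  0  0  |    1 ]
  [ 0  0  1  0  |    3 ]
  [ 0  0  0  1  |  1/3 ]
Reading off the last column: x = -1, y = 1, z = 3, w = 1/3.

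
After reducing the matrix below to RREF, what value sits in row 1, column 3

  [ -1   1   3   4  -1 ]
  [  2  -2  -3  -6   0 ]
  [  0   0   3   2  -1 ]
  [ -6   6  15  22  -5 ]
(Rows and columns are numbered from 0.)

r1 ← -1·r1
r2 ← r2 − 2·r1
r4 ← r4 + 6·r1
r2 ← 1/3·r2
r3 ← r3 − 3·r2
r4 ← r4 + 3·r2
r4 ← r4 + r3
r2 ← r2 + 2/3·r3
r1 ← r1 − r3
r1 ← r1 + 3·r2

2/3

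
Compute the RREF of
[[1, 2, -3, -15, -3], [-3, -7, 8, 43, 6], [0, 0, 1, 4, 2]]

[[1, 0, 0, 1, 1], [0, 1, 0, -2, 1], [0, 0, 1, 4, 2]]

ρ2 → ρ2 + 3·ρ1
  [ 1   2  -3  -15  -3 ]
  [ 0  -1  -1   -2  -3 ]
  [ 0   0   1    4   2 ]
ρ2 → -1·ρ2
  [ 1  2  -3  -15  -3 ]
  [ 0  1   1    2   3 ]
  [ 0  0   1    4   2 ]
ρ2 → ρ2 − ρ3
  [ 1  2  -3  -15  -3 ]
  [ 0  1   0   -2   1 ]
  [ 0  0   1    4   2 ]
ρ1 → ρ1 + 3·ρ3
  [ 1  2  0  -3  3 ]
  [ 0  1  0  -2  1 ]
  [ 0  0  1   4  2 ]
ρ1 → ρ1 − 2·ρ2
  [ 1  0  0   1  1 ]
  [ 0  1  0  -2  1 ]
  [ 0  0  1   4  2 ]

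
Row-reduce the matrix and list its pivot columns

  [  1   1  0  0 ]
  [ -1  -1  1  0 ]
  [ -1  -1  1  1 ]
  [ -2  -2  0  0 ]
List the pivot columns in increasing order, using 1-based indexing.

1, 3, 4

Add ρ1 to ρ2.
  [  1   1  0  0 ]
  [  0   0  1  0 ]
  [ -1  -1  1  1 ]
  [ -2  -2  0  0 ]
Add ρ1 to ρ3.
  [  1   1  0  0 ]
  [  0   0  1  0 ]
  [  0   0  1  1 ]
  [ -2  -2  0  0 ]
Add 2 times ρ1 to ρ4.
  [ 1  1  0  0 ]
  [ 0  0  1  0 ]
  [ 0  0  1  1 ]
  [ 0  0  0  0 ]
Subtract ρ2 from ρ3.
  [ 1  1  0  0 ]
  [ 0  0  1  0 ]
  [ 0  0  0  1 ]
  [ 0  0  0  0 ]
Pivot columns are the columns containing a leading 1.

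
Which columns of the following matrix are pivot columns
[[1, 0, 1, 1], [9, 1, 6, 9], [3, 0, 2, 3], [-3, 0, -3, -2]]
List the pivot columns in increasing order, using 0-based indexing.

0, 1, 2, 3

r2 := r2 − 9·r1
  [  1  0   1   1 ]
  [  0  1  -3   0 ]
  [  3  0   2   3 ]
  [ -3  0  -3  -2 ]
r3 := r3 − 3·r1
  [  1  0   1   1 ]
  [  0  1  -3   0 ]
  [  0  0  -1   0 ]
  [ -3  0  -3  -2 ]
r4 := r4 + 3·r1
  [ 1  0   1  1 ]
  [ 0  1  -3  0 ]
  [ 0  0  -1  0 ]
  [ 0  0   0  1 ]
r3 := -1·r3
  [ 1  0   1  1 ]
  [ 0  1  -3  0 ]
  [ 0  0   1  0 ]
  [ 0  0   0  1 ]
r1 := r1 − r4
  [ 1  0   1  0 ]
  [ 0  1  -3  0 ]
  [ 0  0   1  0 ]
  [ 0  0   0  1 ]
r2 := r2 + 3·r3
  [ 1  0  1  0 ]
  [ 0  1  0  0 ]
  [ 0  0  1  0 ]
  [ 0  0  0  1 ]
r1 := r1 − r3
  [ 1  0  0  0 ]
  [ 0  1  0  0 ]
  [ 0  0  1  0 ]
  [ 0  0  0  1 ]
Pivot columns are the columns containing a leading 1.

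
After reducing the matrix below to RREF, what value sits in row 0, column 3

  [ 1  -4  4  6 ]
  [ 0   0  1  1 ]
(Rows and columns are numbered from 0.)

2

R1 ← R1 − 4·R2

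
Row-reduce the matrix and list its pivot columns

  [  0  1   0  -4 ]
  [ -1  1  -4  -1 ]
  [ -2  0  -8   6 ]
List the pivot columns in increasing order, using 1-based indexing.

1, 2

R1 <-> R2
  [ -1  1  -4  -1 ]
  [  0  1   0  -4 ]
  [ -2  0  -8   6 ]
R1 -> -1·R1
  [  1  -1   4   1 ]
  [  0   1   0  -4 ]
  [ -2   0  -8   6 ]
R3 -> R3 + 2·R1
  [ 1  -1  4   1 ]
  [ 0   1  0  -4 ]
  [ 0  -2  0   8 ]
R3 -> R3 + 2·R2
  [ 1  -1  4   1 ]
  [ 0   1  0  -4 ]
  [ 0   0  0   0 ]
R1 -> R1 + R2
  [ 1  0  4  -3 ]
  [ 0  1  0  -4 ]
  [ 0  0  0   0 ]
Pivot columns are the columns containing a leading 1.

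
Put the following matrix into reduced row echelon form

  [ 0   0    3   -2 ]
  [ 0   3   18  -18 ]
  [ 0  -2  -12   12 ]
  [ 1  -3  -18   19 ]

ρ1 ↔ ρ4
ρ2 -> 1/3·ρ2
ρ3 -> ρ3 + 2·ρ2
ρ3 ↔ ρ4
ρ3 -> 1/3·ρ3
ρ2 -> ρ2 − 6·ρ3
ρ1 -> ρ1 + 18·ρ3
ρ1 -> ρ1 + 3·ρ2

[[1, 0, 0, 1], [0, 1, 0, -2], [0, 0, 1, -2/3], [0, 0, 0, 0]]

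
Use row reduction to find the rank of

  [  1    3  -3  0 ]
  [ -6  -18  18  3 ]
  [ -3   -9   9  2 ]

rank = 2

Add 6 times R1 to R2.
  [  1   3  -3  0 ]
  [  0   0   0  3 ]
  [ -3  -9   9  2 ]
Add 3 times R1 to R3.
  [ 1  3  -3  0 ]
  [ 0  0   0  3 ]
  [ 0  0   0  2 ]
Multiply R2 by 1/3.
  [ 1  3  -3  0 ]
  [ 0  0   0  1 ]
  [ 0  0   0  2 ]
Subtract 2 times R2 from R3.
  [ 1  3  -3  0 ]
  [ 0  0   0  1 ]
  [ 0  0   0  0 ]
The reduced form has 2 nonzero rows.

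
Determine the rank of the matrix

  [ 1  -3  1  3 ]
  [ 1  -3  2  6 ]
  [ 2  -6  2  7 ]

rank = 3

R2 ← R2 − R1
  [ 1  -3  1  3 ]
  [ 0   0  1  3 ]
  [ 2  -6  2  7 ]
R3 ← R3 − 2·R1
  [ 1  -3  1  3 ]
  [ 0   0  1  3 ]
  [ 0   0  0  1 ]
R2 ← R2 − 3·R3
  [ 1  -3  1  3 ]
  [ 0   0  1  0 ]
  [ 0   0  0  1 ]
R1 ← R1 − 3·R3
  [ 1  -3  1  0 ]
  [ 0   0  1  0 ]
  [ 0   0  0  1 ]
R1 ← R1 − R2
  [ 1  -3  0  0 ]
  [ 0   0  1  0 ]
  [ 0   0  0  1 ]
The reduced form has 3 nonzero rows.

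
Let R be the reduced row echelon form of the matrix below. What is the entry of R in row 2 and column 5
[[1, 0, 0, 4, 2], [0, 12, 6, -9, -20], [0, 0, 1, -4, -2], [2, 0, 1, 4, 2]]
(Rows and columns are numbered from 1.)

-2/3

R4 → R4 − 2·R1
  [ 1   0  0   4    2 ]
  [ 0  12  6  -9  -20 ]
  [ 0   0  1  -4   -2 ]
  [ 0   0  1  -4   -2 ]
R2 → 1/12·R2
  [ 1  0    0     4     2 ]
  [ 0  1  1/2  -3/4  -5/3 ]
  [ 0  0    1    -4    -2 ]
  [ 0  0    1    -4    -2 ]
R4 → R4 − R3
  [ 1  0    0     4     2 ]
  [ 0  1  1/2  -3/4  -5/3 ]
  [ 0  0    1    -4    -2 ]
  [ 0  0    0     0     0 ]
R2 → R2 − 1/2·R3
  [ 1  0  0    4     2 ]
  [ 0  1  0  5/4  -2/3 ]
  [ 0  0  1   -4    -2 ]
  [ 0  0  0    0     0 ]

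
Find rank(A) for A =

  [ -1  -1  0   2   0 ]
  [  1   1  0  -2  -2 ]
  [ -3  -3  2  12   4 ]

rank = 3

R1 → -1·R1
R2 → R2 − R1
R3 → R3 + 3·R1
R2 ↔ R3
R2 → 1/2·R2
R3 → -1/2·R3
R2 → R2 − 2·R3
The reduced form has 3 nonzero rows.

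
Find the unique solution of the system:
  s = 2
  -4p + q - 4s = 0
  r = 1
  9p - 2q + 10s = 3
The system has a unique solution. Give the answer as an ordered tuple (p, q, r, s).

(-1, 4, 1, 2)

Form the augmented matrix and row-reduce:
  [  0   0  0   1  |  2 ]
  [ -4   1  0  -4  |  0 ]
  [  0   0  1   0  |  1 ]
  [  9  -2  0  10  |  3 ]
R1 <-> R2
  [ -4   1  0  -4  |  0 ]
  [  0   0  0   1  |  2 ]
  [  0   0  1   0  |  1 ]
  [  9  -2  0  10  |  3 ]
R1 ← -1/4·R1
  [ 1  -1/4  0   1  |  0 ]
  [ 0     0  0   1  |  2 ]
  [ 0     0  1   0  |  1 ]
  [ 9    -2  0  10  |  3 ]
R4 ← R4 − 9·R1
  [ 1  -1/4  0  1  |  0 ]
  [ 0     0  0  1  |  2 ]
  [ 0     0  1  0  |  1 ]
  [ 0   1/4  0  1  |  3 ]
R2 <-> R4
  [ 1  -1/4  0  1  |  0 ]
  [ 0   1/4  0  1  |  3 ]
  [ 0     0  1  0  |  1 ]
  [ 0     0  0  1  |  2 ]
R2 ← 4·R2
  [ 1  -1/4  0  1  |   0 ]
  [ 0     1  0  4  |  12 ]
  [ 0     0  1  0  |   1 ]
  [ 0     0  0  1  |   2 ]
R2 ← R2 − 4·R4
  [ 1  -1/4  0  1  |  0 ]
  [ 0     1  0  0  |  4 ]
  [ 0     0  1  0  |  1 ]
  [ 0     0  0  1  |  2 ]
R1 ← R1 − R4
  [ 1  -1/4  0  0  |  -2 ]
  [ 0     1  0  0  |   4 ]
  [ 0     0  1  0  |   1 ]
  [ 0     0  0  1  |   2 ]
R1 ← R1 + 1/4·R2
  [ 1  0  0  0  |  -1 ]
  [ 0  1  0  0  |   4 ]
  [ 0  0  1  0  |   1 ]
  [ 0  0  0  1  |   2 ]
Reading off the last column: p = -1, q = 4, r = 1, s = 2.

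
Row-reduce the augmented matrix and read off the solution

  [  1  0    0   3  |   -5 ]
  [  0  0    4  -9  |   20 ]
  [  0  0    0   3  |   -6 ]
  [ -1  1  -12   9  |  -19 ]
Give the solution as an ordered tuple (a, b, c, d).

R4 -> R4 + R1
R2 ↔ R4
R3 ↔ R4
R3 -> 1/4·R3
R4 -> 1/3·R4
R3 -> R3 + 9/4·R4
R2 -> R2 − 12·R4
R1 -> R1 − 3·R4
R2 -> R2 + 12·R3
Reading off the last column: a = 1, b = 6, c = 1/2, d = -2.

(1, 6, 1/2, -2)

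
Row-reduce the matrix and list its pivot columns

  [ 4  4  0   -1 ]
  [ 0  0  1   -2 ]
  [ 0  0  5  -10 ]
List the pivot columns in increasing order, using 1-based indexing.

R1 := 1/4·R1
  [ 1  1  0  -1/4 ]
  [ 0  0  1    -2 ]
  [ 0  0  5   -10 ]
R3 := R3 − 5·R2
  [ 1  1  0  -1/4 ]
  [ 0  0  1    -2 ]
  [ 0  0  0     0 ]
Pivot columns are the columns containing a leading 1.

1, 3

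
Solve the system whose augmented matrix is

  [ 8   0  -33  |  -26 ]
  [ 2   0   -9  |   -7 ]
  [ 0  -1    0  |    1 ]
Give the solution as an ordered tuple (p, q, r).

Multiply ρ1 by 1/8.
Subtract 2 times ρ1 from ρ2.
Swap ρ2 and ρ3.
Multiply ρ2 by -1.
Multiply ρ3 by -4/3.
Add 33/8 times ρ3 to ρ1.
Reading off the last column: p = -1/2, q = -1, r = 2/3.

(-1/2, -1, 2/3)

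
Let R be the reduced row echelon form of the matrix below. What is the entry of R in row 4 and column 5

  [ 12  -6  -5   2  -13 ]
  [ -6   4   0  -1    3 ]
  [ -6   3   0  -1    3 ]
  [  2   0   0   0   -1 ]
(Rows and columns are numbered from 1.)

0

r1 → 1/12·r1
  [  1  -1/2  -5/12  1/6  -13/12 ]
  [ -6     4      0   -1       3 ]
  [ -6     3      0   -1       3 ]
  [  2     0      0    0      -1 ]
r2 → r2 + 6·r1
  [  1  -1/2  -5/12  1/6  -13/12 ]
  [  0     1   -5/2    0    -7/2 ]
  [ -6     3      0   -1       3 ]
  [  2     0      0    0      -1 ]
r3 → r3 + 6·r1
  [ 1  -1/2  -5/12  1/6  -13/12 ]
  [ 0     1   -5/2    0    -7/2 ]
  [ 0     0   -5/2    0    -7/2 ]
  [ 2     0      0    0      -1 ]
r4 → r4 − 2·r1
  [ 1  -1/2  -5/12   1/6  -13/12 ]
  [ 0     1   -5/2     0    -7/2 ]
  [ 0     0   -5/2     0    -7/2 ]
  [ 0     1    5/6  -1/3     7/6 ]
r4 → r4 − r2
  [ 1  -1/2  -5/12   1/6  -13/12 ]
  [ 0     1   -5/2     0    -7/2 ]
  [ 0     0   -5/2     0    -7/2 ]
  [ 0     0   10/3  -1/3    14/3 ]
r3 → -2/5·r3
  [ 1  -1/2  -5/12   1/6  -13/12 ]
  [ 0     1   -5/2     0    -7/2 ]
  [ 0     0      1     0     7/5 ]
  [ 0     0   10/3  -1/3    14/3 ]
r4 → r4 − 10/3·r3
  [ 1  -1/2  -5/12   1/6  -13/12 ]
  [ 0     1   -5/2     0    -7/2 ]
  [ 0     0      1     0     7/5 ]
  [ 0     0      0  -1/3       0 ]
r4 → -3·r4
  [ 1  -1/2  -5/12  1/6  -13/12 ]
  [ 0     1   -5/2    0    -7/2 ]
  [ 0     0      1    0     7/5 ]
  [ 0     0      0    1       0 ]
r1 → r1 − 1/6·r4
  [ 1  -1/2  -5/12  0  -13/12 ]
  [ 0     1   -5/2  0    -7/2 ]
  [ 0     0      1  0     7/5 ]
  [ 0     0      0  1       0 ]
r2 → r2 + 5/2·r3
  [ 1  -1/2  -5/12  0  -13/12 ]
  [ 0     1      0  0       0 ]
  [ 0     0      1  0     7/5 ]
  [ 0     0      0  1       0 ]
r1 → r1 + 5/12·r3
  [ 1  -1/2  0  0  -1/2 ]
  [ 0     1  0  0     0 ]
  [ 0     0  1  0   7/5 ]
  [ 0     0  0  1     0 ]
r1 → r1 + 1/2·r2
  [ 1  0  0  0  -1/2 ]
  [ 0  1  0  0     0 ]
  [ 0  0  1  0   7/5 ]
  [ 0  0  0  1     0 ]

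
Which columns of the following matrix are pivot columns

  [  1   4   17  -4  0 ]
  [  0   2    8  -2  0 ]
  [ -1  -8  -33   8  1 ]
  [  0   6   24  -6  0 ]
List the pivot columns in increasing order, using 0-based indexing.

r3 -> r3 + r1
  [ 1   4   17  -4  0 ]
  [ 0   2    8  -2  0 ]
  [ 0  -4  -16   4  1 ]
  [ 0   6   24  -6  0 ]
r2 -> 1/2·r2
  [ 1   4   17  -4  0 ]
  [ 0   1    4  -1  0 ]
  [ 0  -4  -16   4  1 ]
  [ 0   6   24  -6  0 ]
r3 -> r3 + 4·r2
  [ 1  4  17  -4  0 ]
  [ 0  1   4  -1  0 ]
  [ 0  0   0   0  1 ]
  [ 0  6  24  -6  0 ]
r4 -> r4 − 6·r2
  [ 1  4  17  -4  0 ]
  [ 0  1   4  -1  0 ]
  [ 0  0   0   0  1 ]
  [ 0  0   0   0  0 ]
r1 -> r1 − 4·r2
  [ 1  0  1   0  0 ]
  [ 0  1  4  -1  0 ]
  [ 0  0  0   0  1 ]
  [ 0  0  0   0  0 ]
Pivot columns are the columns containing a leading 1.

0, 1, 4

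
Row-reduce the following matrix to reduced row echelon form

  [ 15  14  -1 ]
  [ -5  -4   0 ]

[[1, 0, 2/5], [0, 1, -1/2]]

Multiply R1 by 1/15.
  [  1  14/15  -1/15 ]
  [ -5     -4      0 ]
Add 5 times R1 to R2.
  [ 1  14/15  -1/15 ]
  [ 0    2/3   -1/3 ]
Multiply R2 by 3/2.
  [ 1  14/15  -1/15 ]
  [ 0      1   -1/2 ]
Subtract 14/15 times R2 from R1.
  [ 1  0   2/5 ]
  [ 0  1  -1/2 ]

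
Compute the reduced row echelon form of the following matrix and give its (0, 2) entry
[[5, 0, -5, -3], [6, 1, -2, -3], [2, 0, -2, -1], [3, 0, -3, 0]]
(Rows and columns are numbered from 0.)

-1

r1 ← 1/5·r1
  [ 1  0  -1  -3/5 ]
  [ 6  1  -2    -3 ]
  [ 2  0  -2    -1 ]
  [ 3  0  -3     0 ]
r2 ← r2 − 6·r1
  [ 1  0  -1  -3/5 ]
  [ 0  1   4   3/5 ]
  [ 2  0  -2    -1 ]
  [ 3  0  -3     0 ]
r3 ← r3 − 2·r1
  [ 1  0  -1  -3/5 ]
  [ 0  1   4   3/5 ]
  [ 0  0   0   1/5 ]
  [ 3  0  -3     0 ]
r4 ← r4 − 3·r1
  [ 1  0  -1  -3/5 ]
  [ 0  1   4   3/5 ]
  [ 0  0   0   1/5 ]
  [ 0  0   0   9/5 ]
r3 ← 5·r3
  [ 1  0  -1  -3/5 ]
  [ 0  1   4   3/5 ]
  [ 0  0   0     1 ]
  [ 0  0   0   9/5 ]
r4 ← r4 − 9/5·r3
  [ 1  0  -1  -3/5 ]
  [ 0  1   4   3/5 ]
  [ 0  0   0     1 ]
  [ 0  0   0     0 ]
r2 ← r2 − 3/5·r3
  [ 1  0  -1  -3/5 ]
  [ 0  1   4     0 ]
  [ 0  0   0     1 ]
  [ 0  0   0     0 ]
r1 ← r1 + 3/5·r3
  [ 1  0  -1  0 ]
  [ 0  1   4  0 ]
  [ 0  0   0  1 ]
  [ 0  0   0  0 ]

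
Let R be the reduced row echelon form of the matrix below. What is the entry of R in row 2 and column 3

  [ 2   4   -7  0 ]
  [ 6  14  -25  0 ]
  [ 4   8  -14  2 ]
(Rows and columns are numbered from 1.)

-2

R1 → 1/2·R1
  [ 1   2  -7/2  0 ]
  [ 6  14   -25  0 ]
  [ 4   8   -14  2 ]
R2 → R2 − 6·R1
  [ 1  2  -7/2  0 ]
  [ 0  2    -4  0 ]
  [ 4  8   -14  2 ]
R3 → R3 − 4·R1
  [ 1  2  -7/2  0 ]
  [ 0  2    -4  0 ]
  [ 0  0     0  2 ]
R2 → 1/2·R2
  [ 1  2  -7/2  0 ]
  [ 0  1    -2  0 ]
  [ 0  0     0  2 ]
R3 → 1/2·R3
  [ 1  2  -7/2  0 ]
  [ 0  1    -2  0 ]
  [ 0  0     0  1 ]
R1 → R1 − 2·R2
  [ 1  0  1/2  0 ]
  [ 0  1   -2  0 ]
  [ 0  0    0  1 ]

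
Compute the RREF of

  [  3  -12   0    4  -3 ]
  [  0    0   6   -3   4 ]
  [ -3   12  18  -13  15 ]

[[1, -4, 0, 4/3, -1], [0, 0, 1, -1/2, 2/3], [0, 0, 0, 0, 0]]

ρ1 -> 1/3·ρ1
ρ3 -> ρ3 + 3·ρ1
ρ2 -> 1/6·ρ2
ρ3 -> ρ3 − 18·ρ2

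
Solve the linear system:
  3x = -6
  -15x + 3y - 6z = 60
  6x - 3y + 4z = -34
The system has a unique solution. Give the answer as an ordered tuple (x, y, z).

(-2, 2, -4)

Form the augmented matrix and row-reduce:
  [   3   0   0  |   -6 ]
  [ -15   3  -6  |   60 ]
  [   6  -3   4  |  -34 ]
Multiply r1 by 1/3.
  [   1   0   0  |   -2 ]
  [ -15   3  -6  |   60 ]
  [   6  -3   4  |  -34 ]
Add 15 times r1 to r2.
  [ 1   0   0  |   -2 ]
  [ 0   3  -6  |   30 ]
  [ 6  -3   4  |  -34 ]
Subtract 6 times r1 from r3.
  [ 1   0   0  |   -2 ]
  [ 0   3  -6  |   30 ]
  [ 0  -3   4  |  -22 ]
Multiply r2 by 1/3.
  [ 1   0   0  |   -2 ]
  [ 0   1  -2  |   10 ]
  [ 0  -3   4  |  -22 ]
Add 3 times r2 to r3.
  [ 1  0   0  |  -2 ]
  [ 0  1  -2  |  10 ]
  [ 0  0  -2  |   8 ]
Multiply r3 by -1/2.
  [ 1  0   0  |  -2 ]
  [ 0  1  -2  |  10 ]
  [ 0  0   1  |  -4 ]
Add 2 times r3 to r2.
  [ 1  0  0  |  -2 ]
  [ 0  1  0  |   2 ]
  [ 0  0  1  |  -4 ]
Reading off the last column: x = -2, y = 2, z = -4.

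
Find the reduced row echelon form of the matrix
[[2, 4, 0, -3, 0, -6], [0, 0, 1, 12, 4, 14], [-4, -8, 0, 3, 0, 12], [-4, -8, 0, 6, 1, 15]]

[[1, 2, 0, 0, 0, -3], [0, 0, 1, 0, 0, 2], [0, 0, 0, 1, 0, 0], [0, 0, 0, 0, 1, 3]]

R1 := 1/2·R1
  [  1   2  0  -3/2  0  -3 ]
  [  0   0  1    12  4  14 ]
  [ -4  -8  0     3  0  12 ]
  [ -4  -8  0     6  1  15 ]
R3 := R3 + 4·R1
  [  1   2  0  -3/2  0  -3 ]
  [  0   0  1    12  4  14 ]
  [  0   0  0    -3  0   0 ]
  [ -4  -8  0     6  1  15 ]
R4 := R4 + 4·R1
  [ 1  2  0  -3/2  0  -3 ]
  [ 0  0  1    12  4  14 ]
  [ 0  0  0    -3  0   0 ]
  [ 0  0  0     0  1   3 ]
R3 := -1/3·R3
  [ 1  2  0  -3/2  0  -3 ]
  [ 0  0  1    12  4  14 ]
  [ 0  0  0     1  0   0 ]
  [ 0  0  0     0  1   3 ]
R2 := R2 − 4·R4
  [ 1  2  0  -3/2  0  -3 ]
  [ 0  0  1    12  0   2 ]
  [ 0  0  0     1  0   0 ]
  [ 0  0  0     0  1   3 ]
R2 := R2 − 12·R3
  [ 1  2  0  -3/2  0  -3 ]
  [ 0  0  1     0  0   2 ]
  [ 0  0  0     1  0   0 ]
  [ 0  0  0     0  1   3 ]
R1 := R1 + 3/2·R3
  [ 1  2  0  0  0  -3 ]
  [ 0  0  1  0  0   2 ]
  [ 0  0  0  1  0   0 ]
  [ 0  0  0  0  1   3 ]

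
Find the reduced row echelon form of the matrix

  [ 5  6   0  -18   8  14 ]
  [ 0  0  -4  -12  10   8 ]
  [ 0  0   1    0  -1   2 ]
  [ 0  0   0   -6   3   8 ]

R1 ← 1/5·R1
  [ 1  6/5   0  -18/5  8/5  14/5 ]
  [ 0    0  -4    -12   10     8 ]
  [ 0    0   1      0   -1     2 ]
  [ 0    0   0     -6    3     8 ]
R2 ← -1/4·R2
  [ 1  6/5  0  -18/5   8/5  14/5 ]
  [ 0    0  1      3  -5/2    -2 ]
  [ 0    0  1      0    -1     2 ]
  [ 0    0  0     -6     3     8 ]
R3 ← R3 − R2
  [ 1  6/5  0  -18/5   8/5  14/5 ]
  [ 0    0  1      3  -5/2    -2 ]
  [ 0    0  0     -3   3/2     4 ]
  [ 0    0  0     -6     3     8 ]
R3 ← -1/3·R3
  [ 1  6/5  0  -18/5   8/5  14/5 ]
  [ 0    0  1      3  -5/2    -2 ]
  [ 0    0  0      1  -1/2  -4/3 ]
  [ 0    0  0     -6     3     8 ]
R4 ← R4 + 6·R3
  [ 1  6/5  0  -18/5   8/5  14/5 ]
  [ 0    0  1      3  -5/2    -2 ]
  [ 0    0  0      1  -1/2  -4/3 ]
  [ 0    0  0      0     0     0 ]
R2 ← R2 − 3·R3
  [ 1  6/5  0  -18/5   8/5  14/5 ]
  [ 0    0  1      0    -1     2 ]
  [ 0    0  0      1  -1/2  -4/3 ]
  [ 0    0  0      0     0     0 ]
R1 ← R1 + 18/5·R3
  [ 1  6/5  0  0  -1/5    -2 ]
  [ 0    0  1  0    -1     2 ]
  [ 0    0  0  1  -1/2  -4/3 ]
  [ 0    0  0  0     0     0 ]

[[1, 6/5, 0, 0, -1/5, -2], [0, 0, 1, 0, -1, 2], [0, 0, 0, 1, -1/2, -4/3], [0, 0, 0, 0, 0, 0]]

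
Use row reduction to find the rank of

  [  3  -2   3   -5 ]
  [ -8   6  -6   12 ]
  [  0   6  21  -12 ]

R1 → 1/3·R1
  [  1  -2/3   1  -5/3 ]
  [ -8     6  -6    12 ]
  [  0     6  21   -12 ]
R2 → R2 + 8·R1
  [ 1  -2/3   1  -5/3 ]
  [ 0   2/3   2  -4/3 ]
  [ 0     6  21   -12 ]
R2 → 3/2·R2
  [ 1  -2/3   1  -5/3 ]
  [ 0     1   3    -2 ]
  [ 0     6  21   -12 ]
R3 → R3 − 6·R2
  [ 1  -2/3  1  -5/3 ]
  [ 0     1  3    -2 ]
  [ 0     0  3     0 ]
R3 → 1/3·R3
  [ 1  -2/3  1  -5/3 ]
  [ 0     1  3    -2 ]
  [ 0     0  1     0 ]
R2 → R2 − 3·R3
  [ 1  -2/3  1  -5/3 ]
  [ 0     1  0    -2 ]
  [ 0     0  1     0 ]
R1 → R1 − R3
  [ 1  -2/3  0  -5/3 ]
  [ 0     1  0    -2 ]
  [ 0     0  1     0 ]
R1 → R1 + 2/3·R2
  [ 1  0  0  -3 ]
  [ 0  1  0  -2 ]
  [ 0  0  1   0 ]
The reduced form has 3 nonzero rows.

rank = 3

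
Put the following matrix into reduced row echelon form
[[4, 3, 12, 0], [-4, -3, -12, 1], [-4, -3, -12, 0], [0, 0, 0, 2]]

[[1, 3/4, 3, 0], [0, 0, 0, 1], [0, 0, 0, 0], [0, 0, 0, 0]]

R1 := 1/4·R1
  [  1  3/4    3  0 ]
  [ -4   -3  -12  1 ]
  [ -4   -3  -12  0 ]
  [  0    0    0  2 ]
R2 := R2 + 4·R1
  [  1  3/4    3  0 ]
  [  0    0    0  1 ]
  [ -4   -3  -12  0 ]
  [  0    0    0  2 ]
R3 := R3 + 4·R1
  [ 1  3/4  3  0 ]
  [ 0    0  0  1 ]
  [ 0    0  0  0 ]
  [ 0    0  0  2 ]
R4 := R4 − 2·R2
  [ 1  3/4  3  0 ]
  [ 0    0  0  1 ]
  [ 0    0  0  0 ]
  [ 0    0  0  0 ]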